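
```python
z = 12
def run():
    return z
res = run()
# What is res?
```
12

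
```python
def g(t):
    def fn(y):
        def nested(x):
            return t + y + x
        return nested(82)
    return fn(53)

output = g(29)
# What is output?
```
164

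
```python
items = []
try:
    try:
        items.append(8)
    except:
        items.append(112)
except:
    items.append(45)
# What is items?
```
[8]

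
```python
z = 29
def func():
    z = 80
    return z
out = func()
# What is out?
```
80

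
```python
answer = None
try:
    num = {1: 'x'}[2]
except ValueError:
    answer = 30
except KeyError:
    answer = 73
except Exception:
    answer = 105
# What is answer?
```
73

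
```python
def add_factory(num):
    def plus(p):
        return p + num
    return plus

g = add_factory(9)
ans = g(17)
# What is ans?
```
26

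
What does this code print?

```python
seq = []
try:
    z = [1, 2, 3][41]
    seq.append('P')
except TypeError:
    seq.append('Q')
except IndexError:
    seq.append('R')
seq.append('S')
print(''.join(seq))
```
RS

IndexError is caught by its specific handler, not TypeError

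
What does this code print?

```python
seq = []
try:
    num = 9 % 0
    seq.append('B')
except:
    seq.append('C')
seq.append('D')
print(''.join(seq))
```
CD

Exception raised in try, caught by bare except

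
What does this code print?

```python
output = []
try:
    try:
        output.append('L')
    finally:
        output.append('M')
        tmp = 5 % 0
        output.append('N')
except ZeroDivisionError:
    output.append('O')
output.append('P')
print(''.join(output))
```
LMOP

Exception in inner finally caught by outer except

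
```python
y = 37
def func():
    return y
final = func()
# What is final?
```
37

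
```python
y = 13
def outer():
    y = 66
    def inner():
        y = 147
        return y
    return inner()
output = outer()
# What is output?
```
147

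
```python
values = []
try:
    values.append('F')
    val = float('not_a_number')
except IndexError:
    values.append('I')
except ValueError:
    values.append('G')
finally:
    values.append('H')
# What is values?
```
['F', 'G', 'H']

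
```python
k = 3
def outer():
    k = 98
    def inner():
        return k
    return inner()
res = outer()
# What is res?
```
98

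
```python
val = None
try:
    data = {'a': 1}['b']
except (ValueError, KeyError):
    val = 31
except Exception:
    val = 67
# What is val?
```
31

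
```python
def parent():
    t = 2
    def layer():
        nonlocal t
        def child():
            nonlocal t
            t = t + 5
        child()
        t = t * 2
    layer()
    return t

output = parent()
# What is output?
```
14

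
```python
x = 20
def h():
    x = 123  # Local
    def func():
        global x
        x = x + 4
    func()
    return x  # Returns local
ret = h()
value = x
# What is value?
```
24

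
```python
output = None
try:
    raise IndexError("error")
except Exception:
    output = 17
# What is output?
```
17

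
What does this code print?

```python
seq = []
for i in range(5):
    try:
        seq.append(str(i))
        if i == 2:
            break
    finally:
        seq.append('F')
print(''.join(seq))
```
0F1F2F

finally runs even when breaking out of loop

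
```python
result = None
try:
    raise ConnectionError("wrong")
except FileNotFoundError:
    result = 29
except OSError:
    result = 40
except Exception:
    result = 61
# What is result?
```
40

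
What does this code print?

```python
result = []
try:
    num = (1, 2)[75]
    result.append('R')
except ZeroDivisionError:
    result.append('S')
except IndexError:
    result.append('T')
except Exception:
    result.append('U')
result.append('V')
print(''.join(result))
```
TV

IndexError matches before generic Exception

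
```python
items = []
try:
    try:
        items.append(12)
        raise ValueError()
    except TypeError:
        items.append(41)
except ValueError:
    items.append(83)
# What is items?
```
[12, 83]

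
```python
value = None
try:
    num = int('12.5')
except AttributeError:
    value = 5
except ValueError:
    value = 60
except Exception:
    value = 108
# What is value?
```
60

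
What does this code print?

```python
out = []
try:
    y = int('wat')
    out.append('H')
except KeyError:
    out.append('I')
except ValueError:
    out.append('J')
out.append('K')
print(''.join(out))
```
JK

ValueError is caught by its specific handler, not KeyError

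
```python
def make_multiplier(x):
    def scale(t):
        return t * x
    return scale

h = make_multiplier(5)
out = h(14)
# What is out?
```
70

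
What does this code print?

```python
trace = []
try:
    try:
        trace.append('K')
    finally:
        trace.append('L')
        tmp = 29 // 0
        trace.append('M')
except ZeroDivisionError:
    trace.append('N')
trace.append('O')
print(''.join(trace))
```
KLNO

Exception in inner finally caught by outer except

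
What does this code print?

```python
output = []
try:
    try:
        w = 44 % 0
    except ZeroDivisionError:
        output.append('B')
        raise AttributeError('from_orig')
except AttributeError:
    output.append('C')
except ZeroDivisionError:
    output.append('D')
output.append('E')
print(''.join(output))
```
BCE

AttributeError raised and caught, original ZeroDivisionError not re-raised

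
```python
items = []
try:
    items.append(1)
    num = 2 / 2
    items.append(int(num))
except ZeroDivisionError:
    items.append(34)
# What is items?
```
[1, 1]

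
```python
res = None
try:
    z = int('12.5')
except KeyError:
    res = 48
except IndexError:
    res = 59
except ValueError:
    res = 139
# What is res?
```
139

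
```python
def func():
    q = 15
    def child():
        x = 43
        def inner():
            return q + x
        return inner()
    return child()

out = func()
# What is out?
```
58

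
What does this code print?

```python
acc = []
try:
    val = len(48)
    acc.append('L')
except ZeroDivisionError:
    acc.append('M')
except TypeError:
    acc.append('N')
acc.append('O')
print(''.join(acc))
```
NO

TypeError is caught by its specific handler, not ZeroDivisionError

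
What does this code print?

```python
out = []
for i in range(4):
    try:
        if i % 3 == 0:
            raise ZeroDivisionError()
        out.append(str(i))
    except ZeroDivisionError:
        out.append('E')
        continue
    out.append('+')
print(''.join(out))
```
E1+2+E

continue in except skips rest of loop body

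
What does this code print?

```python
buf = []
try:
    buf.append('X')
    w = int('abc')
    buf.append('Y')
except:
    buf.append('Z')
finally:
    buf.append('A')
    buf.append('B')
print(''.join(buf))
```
XZAB

Code before exception runs, then except, then all of finally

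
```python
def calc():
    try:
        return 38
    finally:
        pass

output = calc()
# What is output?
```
38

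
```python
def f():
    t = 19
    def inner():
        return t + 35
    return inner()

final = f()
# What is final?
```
54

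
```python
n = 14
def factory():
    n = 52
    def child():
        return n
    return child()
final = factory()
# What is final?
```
52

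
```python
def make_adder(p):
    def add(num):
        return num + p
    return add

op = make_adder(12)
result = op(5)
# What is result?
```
17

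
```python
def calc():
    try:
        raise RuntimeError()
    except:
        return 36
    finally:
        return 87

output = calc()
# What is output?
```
87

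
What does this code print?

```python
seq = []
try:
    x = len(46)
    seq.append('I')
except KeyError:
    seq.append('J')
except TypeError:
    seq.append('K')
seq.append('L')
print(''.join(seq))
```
KL

TypeError is caught by its specific handler, not KeyError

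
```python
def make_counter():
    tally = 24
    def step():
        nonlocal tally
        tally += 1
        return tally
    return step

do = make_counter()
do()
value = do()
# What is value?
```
26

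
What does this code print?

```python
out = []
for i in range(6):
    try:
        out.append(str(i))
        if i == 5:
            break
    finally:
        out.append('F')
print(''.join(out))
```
0F1F2F3F4F5F

finally runs even when breaking out of loop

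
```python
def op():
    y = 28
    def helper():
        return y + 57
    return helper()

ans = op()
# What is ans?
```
85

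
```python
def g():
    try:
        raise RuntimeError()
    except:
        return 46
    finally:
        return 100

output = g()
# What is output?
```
100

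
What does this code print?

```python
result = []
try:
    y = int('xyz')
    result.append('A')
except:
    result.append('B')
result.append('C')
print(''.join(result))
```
BC

Exception raised in try, caught by bare except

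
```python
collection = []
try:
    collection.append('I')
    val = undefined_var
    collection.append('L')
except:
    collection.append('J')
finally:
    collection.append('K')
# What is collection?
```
['I', 'J', 'K']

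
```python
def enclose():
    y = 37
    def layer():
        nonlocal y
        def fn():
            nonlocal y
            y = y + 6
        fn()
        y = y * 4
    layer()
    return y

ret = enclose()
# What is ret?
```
172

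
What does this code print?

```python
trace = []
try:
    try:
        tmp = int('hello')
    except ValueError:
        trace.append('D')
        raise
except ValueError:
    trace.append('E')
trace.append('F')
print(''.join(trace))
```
DEF

raise without argument re-raises current exception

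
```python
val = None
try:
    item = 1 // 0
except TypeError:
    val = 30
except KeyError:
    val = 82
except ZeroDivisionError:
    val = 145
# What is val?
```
145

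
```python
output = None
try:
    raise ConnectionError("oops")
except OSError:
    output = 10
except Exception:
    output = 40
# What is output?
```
10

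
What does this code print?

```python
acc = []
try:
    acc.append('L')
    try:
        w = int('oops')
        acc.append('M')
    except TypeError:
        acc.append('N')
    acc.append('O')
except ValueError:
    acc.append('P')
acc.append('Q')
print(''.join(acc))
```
LPQ

Inner handler doesn't match, propagates to outer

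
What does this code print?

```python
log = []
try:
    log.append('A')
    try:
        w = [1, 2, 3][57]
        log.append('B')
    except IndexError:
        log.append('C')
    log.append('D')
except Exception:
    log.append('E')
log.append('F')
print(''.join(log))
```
ACDF

Inner exception caught by inner handler, outer continues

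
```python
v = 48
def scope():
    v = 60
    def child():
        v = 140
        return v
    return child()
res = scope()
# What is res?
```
140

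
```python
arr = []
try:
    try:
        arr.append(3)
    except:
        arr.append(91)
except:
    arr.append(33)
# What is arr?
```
[3]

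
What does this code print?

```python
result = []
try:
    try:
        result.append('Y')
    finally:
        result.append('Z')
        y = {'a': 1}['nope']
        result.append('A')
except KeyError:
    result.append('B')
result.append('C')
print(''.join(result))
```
YZBC

Exception in inner finally caught by outer except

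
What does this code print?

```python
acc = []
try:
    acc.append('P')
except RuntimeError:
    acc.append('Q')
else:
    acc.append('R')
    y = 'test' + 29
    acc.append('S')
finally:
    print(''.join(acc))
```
PR

Try succeeds, else appends 'R', TypeError in else is uncaught, finally prints before exception propagates ('S' never appended)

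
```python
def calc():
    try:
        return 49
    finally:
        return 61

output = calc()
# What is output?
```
61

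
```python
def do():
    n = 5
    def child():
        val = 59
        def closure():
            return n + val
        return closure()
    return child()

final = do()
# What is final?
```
64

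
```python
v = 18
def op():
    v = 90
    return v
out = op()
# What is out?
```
90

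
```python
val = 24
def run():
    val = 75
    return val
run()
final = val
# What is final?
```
24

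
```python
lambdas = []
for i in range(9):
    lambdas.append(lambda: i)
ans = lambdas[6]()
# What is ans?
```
8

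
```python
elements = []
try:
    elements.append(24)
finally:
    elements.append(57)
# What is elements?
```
[24, 57]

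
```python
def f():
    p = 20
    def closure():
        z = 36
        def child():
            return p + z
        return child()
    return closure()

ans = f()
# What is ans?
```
56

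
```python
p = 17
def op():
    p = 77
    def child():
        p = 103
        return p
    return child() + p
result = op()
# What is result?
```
180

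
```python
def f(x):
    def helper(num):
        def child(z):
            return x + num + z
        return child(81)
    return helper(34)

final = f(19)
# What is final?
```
134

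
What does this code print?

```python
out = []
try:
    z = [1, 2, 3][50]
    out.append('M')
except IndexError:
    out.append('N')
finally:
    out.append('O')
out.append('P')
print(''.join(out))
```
NOP

finally always runs, even after exception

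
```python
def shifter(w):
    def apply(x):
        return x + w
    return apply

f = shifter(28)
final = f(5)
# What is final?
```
33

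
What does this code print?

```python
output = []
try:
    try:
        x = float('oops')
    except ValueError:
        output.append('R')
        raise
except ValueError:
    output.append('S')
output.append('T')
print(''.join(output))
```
RST

raise without argument re-raises current exception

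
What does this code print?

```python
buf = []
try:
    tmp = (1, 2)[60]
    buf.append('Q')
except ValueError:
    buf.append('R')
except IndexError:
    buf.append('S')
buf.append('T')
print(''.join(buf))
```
ST

IndexError is caught by its specific handler, not ValueError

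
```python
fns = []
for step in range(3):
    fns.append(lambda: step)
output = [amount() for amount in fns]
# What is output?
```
[2, 2, 2]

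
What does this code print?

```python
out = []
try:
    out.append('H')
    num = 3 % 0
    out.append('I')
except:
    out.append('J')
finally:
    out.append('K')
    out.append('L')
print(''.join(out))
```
HJKL

Code before exception runs, then except, then all of finally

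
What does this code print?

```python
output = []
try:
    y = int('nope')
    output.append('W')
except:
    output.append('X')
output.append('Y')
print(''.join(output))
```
XY

Exception raised in try, caught by bare except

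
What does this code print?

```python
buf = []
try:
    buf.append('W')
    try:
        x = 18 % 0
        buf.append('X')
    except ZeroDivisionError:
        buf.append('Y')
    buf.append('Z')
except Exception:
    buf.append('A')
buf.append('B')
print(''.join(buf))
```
WYZB

Inner exception caught by inner handler, outer continues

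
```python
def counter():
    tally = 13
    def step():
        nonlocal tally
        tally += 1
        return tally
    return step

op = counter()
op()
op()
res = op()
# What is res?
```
16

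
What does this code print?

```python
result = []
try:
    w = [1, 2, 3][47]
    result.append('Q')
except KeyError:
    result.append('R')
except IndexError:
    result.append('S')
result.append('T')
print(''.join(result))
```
ST

IndexError is caught by its specific handler, not KeyError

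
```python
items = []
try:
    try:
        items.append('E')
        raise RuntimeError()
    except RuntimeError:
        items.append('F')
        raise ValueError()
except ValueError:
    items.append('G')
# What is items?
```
['E', 'F', 'G']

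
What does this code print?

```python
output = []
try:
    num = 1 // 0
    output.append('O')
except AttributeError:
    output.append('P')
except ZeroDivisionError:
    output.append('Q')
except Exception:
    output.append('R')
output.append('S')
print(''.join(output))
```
QS

ZeroDivisionError matches before generic Exception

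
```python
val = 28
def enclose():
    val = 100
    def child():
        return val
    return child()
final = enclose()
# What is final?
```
100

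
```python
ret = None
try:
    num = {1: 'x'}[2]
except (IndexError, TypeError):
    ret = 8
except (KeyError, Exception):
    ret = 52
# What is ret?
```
52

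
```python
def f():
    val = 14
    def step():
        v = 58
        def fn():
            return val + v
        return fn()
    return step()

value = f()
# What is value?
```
72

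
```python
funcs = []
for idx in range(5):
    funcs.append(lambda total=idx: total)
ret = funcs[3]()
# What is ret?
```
3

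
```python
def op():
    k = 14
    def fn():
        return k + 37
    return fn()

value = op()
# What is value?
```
51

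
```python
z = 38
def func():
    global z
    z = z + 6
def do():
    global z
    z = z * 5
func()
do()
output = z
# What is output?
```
220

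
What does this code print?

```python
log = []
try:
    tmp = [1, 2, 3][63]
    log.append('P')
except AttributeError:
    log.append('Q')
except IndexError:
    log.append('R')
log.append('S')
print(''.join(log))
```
RS

IndexError is caught by its specific handler, not AttributeError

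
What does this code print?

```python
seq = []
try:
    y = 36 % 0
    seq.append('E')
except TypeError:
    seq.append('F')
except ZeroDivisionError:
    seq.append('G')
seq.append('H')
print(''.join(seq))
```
GH

ZeroDivisionError is caught by its specific handler, not TypeError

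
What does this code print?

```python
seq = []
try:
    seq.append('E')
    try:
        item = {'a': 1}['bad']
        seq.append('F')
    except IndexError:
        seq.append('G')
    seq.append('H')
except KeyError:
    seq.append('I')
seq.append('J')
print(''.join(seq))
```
EIJ

Inner handler doesn't match, propagates to outer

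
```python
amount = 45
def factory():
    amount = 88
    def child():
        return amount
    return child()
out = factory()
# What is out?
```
88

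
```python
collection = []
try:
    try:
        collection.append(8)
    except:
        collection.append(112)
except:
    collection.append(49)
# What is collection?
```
[8]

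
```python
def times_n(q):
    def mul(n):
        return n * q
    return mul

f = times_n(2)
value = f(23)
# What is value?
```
46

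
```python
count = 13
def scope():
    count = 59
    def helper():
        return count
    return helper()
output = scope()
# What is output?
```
59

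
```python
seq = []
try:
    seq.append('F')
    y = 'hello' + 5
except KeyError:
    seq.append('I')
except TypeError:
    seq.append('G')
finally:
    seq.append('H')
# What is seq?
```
['F', 'G', 'H']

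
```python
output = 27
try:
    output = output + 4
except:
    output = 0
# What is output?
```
31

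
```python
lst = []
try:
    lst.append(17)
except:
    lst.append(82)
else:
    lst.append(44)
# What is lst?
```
[17, 44]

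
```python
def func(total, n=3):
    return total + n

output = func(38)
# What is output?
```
41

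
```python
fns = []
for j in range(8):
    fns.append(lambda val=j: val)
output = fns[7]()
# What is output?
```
7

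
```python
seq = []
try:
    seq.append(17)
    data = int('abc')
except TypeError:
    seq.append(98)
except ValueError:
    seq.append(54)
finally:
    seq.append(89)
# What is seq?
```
[17, 54, 89]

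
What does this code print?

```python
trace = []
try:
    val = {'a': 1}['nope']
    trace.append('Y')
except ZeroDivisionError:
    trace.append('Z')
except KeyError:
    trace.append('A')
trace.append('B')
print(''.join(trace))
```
AB

KeyError is caught by its specific handler, not ZeroDivisionError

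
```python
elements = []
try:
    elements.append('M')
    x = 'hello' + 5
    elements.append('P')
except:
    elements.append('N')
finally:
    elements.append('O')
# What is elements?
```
['M', 'N', 'O']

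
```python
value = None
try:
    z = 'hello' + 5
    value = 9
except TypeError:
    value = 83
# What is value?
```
83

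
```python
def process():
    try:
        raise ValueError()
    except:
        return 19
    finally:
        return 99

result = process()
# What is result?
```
99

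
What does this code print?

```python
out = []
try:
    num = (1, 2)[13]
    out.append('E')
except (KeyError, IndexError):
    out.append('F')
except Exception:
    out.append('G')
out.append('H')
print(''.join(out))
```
FH

IndexError matches tuple containing it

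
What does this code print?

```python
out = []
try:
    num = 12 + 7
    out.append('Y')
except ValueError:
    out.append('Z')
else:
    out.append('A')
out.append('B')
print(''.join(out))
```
YAB

else block runs when no exception occurs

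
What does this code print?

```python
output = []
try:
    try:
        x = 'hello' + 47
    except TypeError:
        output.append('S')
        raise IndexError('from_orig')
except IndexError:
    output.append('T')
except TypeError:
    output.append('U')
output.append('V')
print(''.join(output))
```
STV

IndexError raised and caught, original TypeError not re-raised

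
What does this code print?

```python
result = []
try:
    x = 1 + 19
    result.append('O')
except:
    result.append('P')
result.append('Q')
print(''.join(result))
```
OQ

No exception, try block completes normally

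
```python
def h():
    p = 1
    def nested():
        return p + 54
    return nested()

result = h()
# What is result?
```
55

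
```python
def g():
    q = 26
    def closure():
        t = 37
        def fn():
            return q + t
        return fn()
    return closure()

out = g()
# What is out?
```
63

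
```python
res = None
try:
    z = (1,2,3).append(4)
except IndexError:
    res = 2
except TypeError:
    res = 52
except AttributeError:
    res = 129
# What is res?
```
129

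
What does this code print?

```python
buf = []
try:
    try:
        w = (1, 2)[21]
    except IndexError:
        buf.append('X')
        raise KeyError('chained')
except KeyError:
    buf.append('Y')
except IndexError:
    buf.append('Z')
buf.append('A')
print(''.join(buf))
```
XYA

KeyError raised and caught, original IndexError not re-raised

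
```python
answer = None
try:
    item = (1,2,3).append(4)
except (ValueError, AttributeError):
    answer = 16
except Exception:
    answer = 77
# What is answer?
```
16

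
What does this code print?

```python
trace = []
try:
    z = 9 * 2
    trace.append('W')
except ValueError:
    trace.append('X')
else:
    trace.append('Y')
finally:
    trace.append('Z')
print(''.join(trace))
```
WYZ

else runs before finally when no exception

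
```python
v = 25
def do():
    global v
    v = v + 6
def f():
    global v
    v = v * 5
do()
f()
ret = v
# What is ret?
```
155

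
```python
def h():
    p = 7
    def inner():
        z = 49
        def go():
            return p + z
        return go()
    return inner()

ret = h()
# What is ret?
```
56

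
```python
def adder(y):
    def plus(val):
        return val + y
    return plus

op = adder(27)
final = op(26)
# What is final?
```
53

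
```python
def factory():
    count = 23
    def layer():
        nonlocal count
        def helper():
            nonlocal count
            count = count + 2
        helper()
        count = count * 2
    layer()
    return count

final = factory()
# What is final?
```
50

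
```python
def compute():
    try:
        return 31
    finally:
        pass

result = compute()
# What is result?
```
31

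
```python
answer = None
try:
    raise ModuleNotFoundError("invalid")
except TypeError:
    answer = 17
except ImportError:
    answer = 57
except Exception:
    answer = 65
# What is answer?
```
57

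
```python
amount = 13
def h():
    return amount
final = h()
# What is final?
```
13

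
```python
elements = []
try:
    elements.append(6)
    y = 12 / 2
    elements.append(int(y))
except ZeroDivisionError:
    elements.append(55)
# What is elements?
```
[6, 6]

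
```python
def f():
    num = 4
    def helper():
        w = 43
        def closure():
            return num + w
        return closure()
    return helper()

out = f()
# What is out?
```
47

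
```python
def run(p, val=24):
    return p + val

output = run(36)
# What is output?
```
60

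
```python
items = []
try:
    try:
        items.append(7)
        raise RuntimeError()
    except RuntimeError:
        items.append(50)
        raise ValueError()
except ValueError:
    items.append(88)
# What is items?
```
[7, 50, 88]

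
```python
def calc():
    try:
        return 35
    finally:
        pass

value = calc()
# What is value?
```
35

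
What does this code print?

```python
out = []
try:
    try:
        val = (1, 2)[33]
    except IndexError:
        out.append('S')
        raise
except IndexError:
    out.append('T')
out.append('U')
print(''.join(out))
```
STU

raise without argument re-raises current exception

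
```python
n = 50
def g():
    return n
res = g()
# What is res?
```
50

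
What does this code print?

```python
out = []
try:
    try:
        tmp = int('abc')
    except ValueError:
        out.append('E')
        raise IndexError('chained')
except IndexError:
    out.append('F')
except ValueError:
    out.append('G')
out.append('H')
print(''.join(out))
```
EFH

IndexError raised and caught, original ValueError not re-raised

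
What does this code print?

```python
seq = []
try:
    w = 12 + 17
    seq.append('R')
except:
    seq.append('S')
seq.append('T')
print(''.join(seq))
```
RT

No exception, try block completes normally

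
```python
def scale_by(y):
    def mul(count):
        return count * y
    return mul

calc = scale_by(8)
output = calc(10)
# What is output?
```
80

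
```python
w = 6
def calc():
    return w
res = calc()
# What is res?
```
6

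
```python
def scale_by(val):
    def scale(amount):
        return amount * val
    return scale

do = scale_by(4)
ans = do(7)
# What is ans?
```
28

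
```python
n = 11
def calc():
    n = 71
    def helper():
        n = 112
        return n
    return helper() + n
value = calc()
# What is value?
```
183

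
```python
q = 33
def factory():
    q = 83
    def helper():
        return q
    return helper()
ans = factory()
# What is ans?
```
83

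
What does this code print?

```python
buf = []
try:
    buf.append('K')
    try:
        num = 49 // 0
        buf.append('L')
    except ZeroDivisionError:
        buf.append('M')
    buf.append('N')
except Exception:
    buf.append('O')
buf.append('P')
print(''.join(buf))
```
KMNP

Inner exception caught by inner handler, outer continues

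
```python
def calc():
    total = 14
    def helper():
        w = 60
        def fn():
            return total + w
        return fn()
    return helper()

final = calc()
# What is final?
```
74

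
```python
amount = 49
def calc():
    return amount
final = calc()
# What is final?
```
49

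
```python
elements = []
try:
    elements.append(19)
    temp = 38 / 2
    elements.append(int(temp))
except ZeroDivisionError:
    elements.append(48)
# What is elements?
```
[19, 19]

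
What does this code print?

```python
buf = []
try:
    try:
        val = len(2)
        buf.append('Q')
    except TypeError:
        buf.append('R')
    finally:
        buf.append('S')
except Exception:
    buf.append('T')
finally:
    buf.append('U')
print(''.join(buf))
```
RSU

Both finally blocks run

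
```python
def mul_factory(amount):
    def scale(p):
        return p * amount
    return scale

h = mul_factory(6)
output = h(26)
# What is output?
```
156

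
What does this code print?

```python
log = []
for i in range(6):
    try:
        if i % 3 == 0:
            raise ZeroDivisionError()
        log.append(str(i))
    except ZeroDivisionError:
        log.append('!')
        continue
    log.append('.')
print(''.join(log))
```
!1.2.!4.5.

continue in except skips rest of loop body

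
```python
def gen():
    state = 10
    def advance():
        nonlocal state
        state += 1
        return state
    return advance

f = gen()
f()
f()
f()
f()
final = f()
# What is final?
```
15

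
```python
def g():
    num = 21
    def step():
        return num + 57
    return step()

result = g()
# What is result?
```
78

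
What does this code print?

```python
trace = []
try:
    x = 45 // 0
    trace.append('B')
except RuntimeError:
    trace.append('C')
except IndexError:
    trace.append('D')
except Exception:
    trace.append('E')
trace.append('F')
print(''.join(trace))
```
EF

ZeroDivisionError not specifically caught, falls to Exception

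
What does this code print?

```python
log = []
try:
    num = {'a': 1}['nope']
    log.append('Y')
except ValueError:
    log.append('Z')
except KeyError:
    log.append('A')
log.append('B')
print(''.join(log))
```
AB

KeyError is caught by its specific handler, not ValueError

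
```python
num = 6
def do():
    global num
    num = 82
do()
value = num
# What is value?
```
82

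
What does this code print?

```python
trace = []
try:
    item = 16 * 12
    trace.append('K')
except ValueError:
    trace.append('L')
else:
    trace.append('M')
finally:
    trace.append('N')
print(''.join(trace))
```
KMN

else runs before finally when no exception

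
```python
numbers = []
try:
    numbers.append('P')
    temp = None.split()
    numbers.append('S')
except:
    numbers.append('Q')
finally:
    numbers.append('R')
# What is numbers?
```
['P', 'Q', 'R']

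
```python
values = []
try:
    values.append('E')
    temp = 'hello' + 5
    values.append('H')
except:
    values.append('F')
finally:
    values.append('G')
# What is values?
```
['E', 'F', 'G']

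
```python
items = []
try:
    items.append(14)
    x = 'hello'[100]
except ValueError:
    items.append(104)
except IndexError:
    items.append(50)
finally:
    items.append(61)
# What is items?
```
[14, 50, 61]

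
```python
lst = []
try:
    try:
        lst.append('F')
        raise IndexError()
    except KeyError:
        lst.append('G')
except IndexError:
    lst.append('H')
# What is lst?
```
['F', 'H']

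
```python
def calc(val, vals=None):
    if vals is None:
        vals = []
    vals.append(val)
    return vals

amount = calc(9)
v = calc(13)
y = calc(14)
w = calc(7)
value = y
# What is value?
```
[14]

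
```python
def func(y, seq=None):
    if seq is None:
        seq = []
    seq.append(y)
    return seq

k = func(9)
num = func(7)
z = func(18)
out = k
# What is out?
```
[9]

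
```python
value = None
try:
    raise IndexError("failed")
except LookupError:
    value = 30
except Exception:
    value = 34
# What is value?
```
30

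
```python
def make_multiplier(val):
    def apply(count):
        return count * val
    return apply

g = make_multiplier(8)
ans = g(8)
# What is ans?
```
64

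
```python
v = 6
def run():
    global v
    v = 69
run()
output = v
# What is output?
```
69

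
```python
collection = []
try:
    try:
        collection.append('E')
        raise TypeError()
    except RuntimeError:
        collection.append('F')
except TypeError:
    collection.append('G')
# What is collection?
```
['E', 'G']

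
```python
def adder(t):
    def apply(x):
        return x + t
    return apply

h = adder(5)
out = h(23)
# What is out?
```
28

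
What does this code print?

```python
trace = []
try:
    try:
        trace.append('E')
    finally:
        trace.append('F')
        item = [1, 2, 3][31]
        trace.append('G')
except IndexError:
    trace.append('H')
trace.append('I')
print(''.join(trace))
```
EFHI

Exception in inner finally caught by outer except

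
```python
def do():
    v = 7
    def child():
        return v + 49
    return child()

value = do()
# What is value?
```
56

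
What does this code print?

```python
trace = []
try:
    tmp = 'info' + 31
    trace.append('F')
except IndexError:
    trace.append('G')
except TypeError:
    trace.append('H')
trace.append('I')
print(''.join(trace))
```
HI

TypeError is caught by its specific handler, not IndexError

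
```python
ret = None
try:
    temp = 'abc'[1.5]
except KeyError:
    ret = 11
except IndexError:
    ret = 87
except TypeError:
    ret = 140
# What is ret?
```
140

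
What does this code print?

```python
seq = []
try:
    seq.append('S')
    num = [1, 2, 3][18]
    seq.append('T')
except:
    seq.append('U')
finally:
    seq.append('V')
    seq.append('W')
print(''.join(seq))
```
SUVW

Code before exception runs, then except, then all of finally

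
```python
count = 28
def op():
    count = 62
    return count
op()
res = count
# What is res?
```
28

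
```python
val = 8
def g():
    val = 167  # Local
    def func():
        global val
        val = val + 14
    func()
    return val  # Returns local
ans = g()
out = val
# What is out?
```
22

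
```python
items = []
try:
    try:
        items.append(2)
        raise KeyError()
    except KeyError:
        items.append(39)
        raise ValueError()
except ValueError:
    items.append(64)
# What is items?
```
[2, 39, 64]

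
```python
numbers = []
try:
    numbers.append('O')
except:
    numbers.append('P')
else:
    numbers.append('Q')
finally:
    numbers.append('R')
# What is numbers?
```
['O', 'Q', 'R']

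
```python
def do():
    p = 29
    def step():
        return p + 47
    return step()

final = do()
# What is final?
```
76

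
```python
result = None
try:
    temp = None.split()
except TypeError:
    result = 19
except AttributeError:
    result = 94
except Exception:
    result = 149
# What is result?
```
94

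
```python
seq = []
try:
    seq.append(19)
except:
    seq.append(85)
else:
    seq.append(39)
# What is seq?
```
[19, 39]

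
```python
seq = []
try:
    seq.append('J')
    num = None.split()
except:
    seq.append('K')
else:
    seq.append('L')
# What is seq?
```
['J', 'K']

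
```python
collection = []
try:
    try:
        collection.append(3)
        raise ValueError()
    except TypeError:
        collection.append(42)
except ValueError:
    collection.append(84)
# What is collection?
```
[3, 84]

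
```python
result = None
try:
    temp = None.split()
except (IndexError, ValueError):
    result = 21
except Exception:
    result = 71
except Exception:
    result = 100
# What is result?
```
71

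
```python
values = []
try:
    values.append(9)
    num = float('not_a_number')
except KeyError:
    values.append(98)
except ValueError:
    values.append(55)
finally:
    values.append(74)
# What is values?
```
[9, 55, 74]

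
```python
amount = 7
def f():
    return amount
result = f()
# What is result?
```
7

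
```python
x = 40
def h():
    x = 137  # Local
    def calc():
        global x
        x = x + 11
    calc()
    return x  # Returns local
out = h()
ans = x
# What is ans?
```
51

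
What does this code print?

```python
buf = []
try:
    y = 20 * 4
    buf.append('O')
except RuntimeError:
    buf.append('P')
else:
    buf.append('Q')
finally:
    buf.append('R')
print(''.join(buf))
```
OQR

else runs before finally when no exception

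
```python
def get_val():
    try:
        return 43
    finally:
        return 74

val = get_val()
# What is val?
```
74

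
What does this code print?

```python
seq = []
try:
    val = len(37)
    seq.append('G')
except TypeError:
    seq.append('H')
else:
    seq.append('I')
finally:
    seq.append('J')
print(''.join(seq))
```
HJ

Exception: except runs, else skipped, finally runs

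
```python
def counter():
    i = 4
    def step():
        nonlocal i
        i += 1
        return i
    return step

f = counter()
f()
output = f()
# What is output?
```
6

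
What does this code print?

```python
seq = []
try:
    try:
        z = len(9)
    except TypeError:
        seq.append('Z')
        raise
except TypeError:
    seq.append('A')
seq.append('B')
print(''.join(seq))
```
ZAB

raise without argument re-raises current exception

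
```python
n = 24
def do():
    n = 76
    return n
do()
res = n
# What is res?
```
24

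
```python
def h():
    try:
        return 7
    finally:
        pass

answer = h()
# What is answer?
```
7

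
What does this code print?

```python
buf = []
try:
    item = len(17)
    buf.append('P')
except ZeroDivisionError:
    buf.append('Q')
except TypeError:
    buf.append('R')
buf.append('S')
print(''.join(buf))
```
RS

TypeError is caught by its specific handler, not ZeroDivisionError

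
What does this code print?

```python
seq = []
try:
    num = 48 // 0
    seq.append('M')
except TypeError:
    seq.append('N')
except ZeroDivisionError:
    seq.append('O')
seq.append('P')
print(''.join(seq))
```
OP

ZeroDivisionError is caught by its specific handler, not TypeError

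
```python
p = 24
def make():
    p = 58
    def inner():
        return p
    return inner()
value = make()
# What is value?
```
58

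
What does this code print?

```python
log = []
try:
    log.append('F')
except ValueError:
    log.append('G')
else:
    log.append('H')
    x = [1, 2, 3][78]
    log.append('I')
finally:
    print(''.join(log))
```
FH

Try succeeds, else appends 'H', IndexError in else is uncaught, finally prints before exception propagates ('I' never appended)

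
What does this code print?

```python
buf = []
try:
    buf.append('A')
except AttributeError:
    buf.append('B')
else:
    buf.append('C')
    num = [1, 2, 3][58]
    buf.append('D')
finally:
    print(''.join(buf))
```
AC

Try succeeds, else appends 'C', IndexError in else is uncaught, finally prints before exception propagates ('D' never appended)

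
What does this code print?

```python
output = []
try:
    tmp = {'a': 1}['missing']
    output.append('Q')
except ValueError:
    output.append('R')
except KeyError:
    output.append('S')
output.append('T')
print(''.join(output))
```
ST

KeyError is caught by its specific handler, not ValueError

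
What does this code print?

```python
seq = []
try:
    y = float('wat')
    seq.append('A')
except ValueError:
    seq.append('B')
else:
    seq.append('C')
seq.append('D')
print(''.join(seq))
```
BD

else block skipped when exception is caught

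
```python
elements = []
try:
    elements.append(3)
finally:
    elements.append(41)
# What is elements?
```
[3, 41]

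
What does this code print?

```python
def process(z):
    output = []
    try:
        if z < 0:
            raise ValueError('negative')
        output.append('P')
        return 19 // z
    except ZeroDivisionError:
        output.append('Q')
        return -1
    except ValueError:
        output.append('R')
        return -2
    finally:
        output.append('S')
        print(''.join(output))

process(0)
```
PQS

z=0 causes ZeroDivisionError, caught, finally prints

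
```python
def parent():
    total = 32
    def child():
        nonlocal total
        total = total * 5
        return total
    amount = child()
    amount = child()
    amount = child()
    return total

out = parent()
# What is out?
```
4000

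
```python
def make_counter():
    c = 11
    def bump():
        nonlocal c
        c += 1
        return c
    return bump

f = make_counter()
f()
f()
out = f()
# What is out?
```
14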